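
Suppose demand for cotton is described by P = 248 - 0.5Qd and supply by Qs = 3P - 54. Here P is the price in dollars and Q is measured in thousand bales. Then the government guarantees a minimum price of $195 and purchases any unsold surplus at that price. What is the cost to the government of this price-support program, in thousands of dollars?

82875

Rearranging demand gives Qd = 496 - 2P. In a free market, 496 - 2P = 3P - 54 gives the equilibrium P* = 110, Q* = 276.
Because the floor (195) lies above the market-clearing price, it is binding.
At P = 195: Qd = 496 - 2·195 = 106 and Qs = 3·195 - 54 = 531.
Surplus = Qs - Qd = 425.
Government expenditure = surplus × support price = 425 × 195 = 82875.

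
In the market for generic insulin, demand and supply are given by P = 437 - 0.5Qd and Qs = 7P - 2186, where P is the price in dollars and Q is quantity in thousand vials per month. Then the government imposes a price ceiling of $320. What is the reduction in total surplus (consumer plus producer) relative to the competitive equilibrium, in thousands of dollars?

Rearranging demand gives Qd = 874 - 2P. In a free market, 874 - 2P = 7P - 2186 gives the equilibrium P* = 340, Q* = 194.
Since 320 < 340, the ceiling is binding.
At P = 320: Qd = 874 - 2·320 = 234 and Qs = 7·320 - 2186 = 54.
Quantity traded falls to 54. At Q = 54 the demand price is (874 - 54)/2 = 410 and the supply price is (2186 + 54)/7 = 320.
Deadweight loss = ½ · (410 - 320) · (194 - 54) = ½ · 90 · 140 = 6300.

6300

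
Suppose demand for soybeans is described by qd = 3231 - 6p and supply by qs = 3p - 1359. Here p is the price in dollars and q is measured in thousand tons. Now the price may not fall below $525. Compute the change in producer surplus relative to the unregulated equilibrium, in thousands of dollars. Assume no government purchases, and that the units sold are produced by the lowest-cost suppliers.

-135

Without the control the market clears where 3231 - 6p = 3p - 1359, i.e. p* = 510 and q* = 171.
Since 525 > 510, the floor is binding.
At p = 525: qd = 3231 - 6·525 = 81 and qs = 3·525 - 1359 = 216.
Producer surplus without the control is ½ · (510 - 453) · 171 = 4873.5.
With the floor, 81 units are sold at 525. The supply price at q = 81 is 480, so PS = ½ · [(525 - 453) + (525 - 480)] · 81 = 4738.5.
Change in producer surplus = 4738.5 - 4873.5 = -135.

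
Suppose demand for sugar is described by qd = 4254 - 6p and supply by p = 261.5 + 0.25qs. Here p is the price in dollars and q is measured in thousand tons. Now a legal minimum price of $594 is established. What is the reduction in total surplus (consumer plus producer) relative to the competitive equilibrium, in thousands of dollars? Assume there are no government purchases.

Rearranging supply gives qs = 4p - 1046. Equilibrium: 4254 - 6p = 4p - 1046, so 5300 = 10p and p* = 530, q* = 1074.
The floor of 594 is above the equilibrium price 530, so it binds.
At p = 594: qd = 4254 - 6·594 = 690 and qs = 4·594 - 1046 = 1330.
Quantity traded falls to 690. At q = 690 the demand price is (4254 - 690)/6 = 594 and the supply price is (1046 + 690)/4 = 434.
Deadweight loss = ½ · (594 - 434) · (1074 - 690) = ½ · 160 · 384 = 30720.

30720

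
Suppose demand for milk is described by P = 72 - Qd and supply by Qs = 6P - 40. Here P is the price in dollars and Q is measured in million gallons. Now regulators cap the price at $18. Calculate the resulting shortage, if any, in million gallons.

0

Rearranging demand gives Qd = 72 - P. Without the control the market clears where 72 - P = 6P - 40, i.e. P* = 16 and Q* = 56.
Since 18 is above P* = 16, the ceiling does not bind and the free-market outcome prevails.
Since the control does not bind, there is no shortage.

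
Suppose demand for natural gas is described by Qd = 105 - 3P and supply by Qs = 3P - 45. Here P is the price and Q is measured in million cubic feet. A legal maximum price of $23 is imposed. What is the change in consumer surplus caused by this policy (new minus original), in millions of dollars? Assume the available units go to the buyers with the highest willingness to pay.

Equilibrium: 105 - 3P = 3P - 45, so 150 = 6P and P* = 25, Q* = 30.
Since 23 < 25, the ceiling is binding.
At P = 23: Qd = 105 - 3·23 = 36 and Qs = 3·23 - 45 = 24.
Consumer surplus without the control is ½ · (35 - 25) · 30 = 150.
With the ceiling, 24 units are sold at 23 (assume they go to the highest-value buyers). The demand price at Q = 24 is 27, so CS = ½ · [(35 - 23) + (27 - 23)] · 24 = 192.
Change in consumer surplus = 192 - 150 = 42.

42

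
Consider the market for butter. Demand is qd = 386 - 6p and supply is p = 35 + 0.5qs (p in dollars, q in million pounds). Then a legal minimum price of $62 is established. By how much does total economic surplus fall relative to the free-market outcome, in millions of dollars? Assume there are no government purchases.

Rearranging supply gives qs = 2p - 70. Equilibrium: 386 - 6p = 2p - 70, so 456 = 8p and p* = 57, q* = 44.
Since 62 > 57, the floor is binding.
At p = 62: qd = 386 - 6·62 = 14 and qs = 2·62 - 70 = 54.
Quantity traded falls to 14. At q = 14 the demand price is (386 - 14)/6 = 62 and the supply price is (70 + 14)/2 = 42.
Deadweight loss = ½ · (62 - 42) · (44 - 14) = ½ · 20 · 30 = 300.

300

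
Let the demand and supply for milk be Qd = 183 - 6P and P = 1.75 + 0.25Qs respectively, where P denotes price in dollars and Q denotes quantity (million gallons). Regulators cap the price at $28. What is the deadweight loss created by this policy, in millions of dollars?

0

Rearranging supply gives Qs = 4P - 7. Equilibrium: 183 - 6P = 4P - 7, so 190 = 10P and P* = 19, Q* = 69.
Since 28 is above P* = 19, the ceiling does not bind and the free-market outcome prevails.
Since the control does not bind, no trades are prevented and deadweight loss is zero.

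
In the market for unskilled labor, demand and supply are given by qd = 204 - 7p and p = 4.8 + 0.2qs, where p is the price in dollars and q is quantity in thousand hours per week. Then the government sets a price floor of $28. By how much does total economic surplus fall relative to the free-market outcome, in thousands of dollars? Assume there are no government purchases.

Rearranging supply gives qs = 5p - 24. Equilibrium: 204 - 7p = 5p - 24, so 228 = 12p and p* = 19, q* = 71.
Because the floor (28) lies above the market-clearing price, it is binding.
At p = 28: qd = 204 - 7·28 = 8 and qs = 5·28 - 24 = 116.
Quantity traded falls to 8. At q = 8 the demand price is (204 - 8)/7 = 28 and the supply price is (24 + 8)/5 = 6.4.
Deadweight loss = ½ · (28 - 6.4) · (71 - 8) = ½ · 21.6 · 63 = 680.4.

680.4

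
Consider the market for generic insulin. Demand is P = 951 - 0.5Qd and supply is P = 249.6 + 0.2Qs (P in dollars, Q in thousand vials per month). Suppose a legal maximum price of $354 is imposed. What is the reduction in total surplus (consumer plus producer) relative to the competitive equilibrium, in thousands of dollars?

Rearranging demand gives Qd = 1902 - 2P; rearranging supply gives Qs = 5P - 1248. In a free market, 1902 - 2P = 5P - 1248 gives the equilibrium P* = 450, Q* = 1002.
Because the ceiling (354) lies below the market-clearing price, it is binding.
At P = 354: Qd = 1902 - 2·354 = 1194 and Qs = 5·354 - 1248 = 522.
Quantity traded falls to 522. At Q = 522 the demand price is (1902 - 522)/2 = 690 and the supply price is (1248 + 522)/5 = 354.
Deadweight loss = ½ · (690 - 354) · (1002 - 522) = ½ · 336 · 480 = 80640.

80640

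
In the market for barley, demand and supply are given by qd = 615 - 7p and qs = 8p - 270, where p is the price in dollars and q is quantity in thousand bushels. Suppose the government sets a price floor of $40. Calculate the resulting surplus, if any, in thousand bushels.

Setting quantity demanded equal to quantity supplied, 615 - 7p = 8p - 270, gives p* = 59 and q* = 202.
Since 40 is below p* = 59, the floor does not bind and the free-market outcome prevails.
Since the control does not bind, there is no surplus.

0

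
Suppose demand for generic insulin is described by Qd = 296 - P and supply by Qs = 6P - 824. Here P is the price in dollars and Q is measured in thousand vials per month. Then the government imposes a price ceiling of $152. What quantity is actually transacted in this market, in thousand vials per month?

Setting quantity demanded equal to quantity supplied, 296 - P = 6P - 824, gives P* = 160 and Q* = 136.
Because the ceiling (152) lies below the market-clearing price, it is binding.
At P = 152: Qd = 296 - 152 = 144 and Qs = 6·152 - 824 = 88.
The quantity actually transacted is the short side, supply: 88.

88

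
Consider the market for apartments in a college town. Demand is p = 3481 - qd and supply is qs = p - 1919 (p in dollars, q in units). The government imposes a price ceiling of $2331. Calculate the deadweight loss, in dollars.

Rearranging demand gives qd = 3481 - p. Without the control the market clears where 3481 - p = p - 1919, i.e. p* = 2700 and q* = 781.
Since 2331 < 2700, the ceiling is binding.
At p = 2331: qd = 3481 - 2331 = 1150 and qs = 2331 - 1919 = 412.
Quantity traded falls to 412. At q = 412 the demand price is 3481 - 412 = 3069 and the supply price is 1919 + 412 = 2331.
Deadweight loss = ½ · (3069 - 2331) · (781 - 412) = ½ · 738 · 369 = 136161.

136161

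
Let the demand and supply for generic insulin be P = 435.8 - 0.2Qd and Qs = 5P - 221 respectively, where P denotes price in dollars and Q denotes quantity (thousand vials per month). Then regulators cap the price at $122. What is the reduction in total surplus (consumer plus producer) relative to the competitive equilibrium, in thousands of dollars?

Rearranging demand gives Qd = 2179 - 5P. In a free market, 2179 - 5P = 5P - 221 gives the equilibrium P* = 240, Q* = 979.
Because the ceiling (122) lies below the market-clearing price, it is binding.
At P = 122: Qd = 2179 - 5·122 = 1569 and Qs = 5·122 - 221 = 389.
Quantity traded falls to 389. At Q = 389 the demand price is (2179 - 389)/5 = 358 and the supply price is (221 + 389)/5 = 122.
Deadweight loss = ½ · (358 - 122) · (979 - 389) = ½ · 236 · 590 = 69620.

69620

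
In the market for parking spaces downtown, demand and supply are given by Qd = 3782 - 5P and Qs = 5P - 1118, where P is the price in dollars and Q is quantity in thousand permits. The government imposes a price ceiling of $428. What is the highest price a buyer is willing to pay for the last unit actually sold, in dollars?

552

Without the control the market clears where 3782 - 5P = 5P - 1118, i.e. P* = 490 and Q* = 1332.
Since 428 < 490, the ceiling is binding.
At P = 428: Qd = 3782 - 5·428 = 1642 and Qs = 5·428 - 1118 = 1022.
Only 1022 units reach the market. On the demand curve, the marginal buyer's willingness to pay at Q = 1022 is (3782 - 1022)/5 = 552.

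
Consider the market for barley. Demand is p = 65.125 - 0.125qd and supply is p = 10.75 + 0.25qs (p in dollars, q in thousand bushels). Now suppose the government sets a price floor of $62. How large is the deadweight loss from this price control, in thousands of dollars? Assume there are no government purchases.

2700

Rearranging demand gives qd = 521 - 8p; rearranging supply gives qs = 4p - 43. Setting quantity demanded equal to quantity supplied, 521 - 8p = 4p - 43, gives p* = 47 and q* = 145.
Since 62 > 47, the floor is binding.
At p = 62: qd = 521 - 8·62 = 25 and qs = 4·62 - 43 = 205.
Quantity traded falls to 25. At q = 25 the demand price is (521 - 25)/8 = 62 and the supply price is (43 + 25)/4 = 17.
Deadweight loss = ½ · (62 - 17) · (145 - 25) = ½ · 45 · 120 = 2700.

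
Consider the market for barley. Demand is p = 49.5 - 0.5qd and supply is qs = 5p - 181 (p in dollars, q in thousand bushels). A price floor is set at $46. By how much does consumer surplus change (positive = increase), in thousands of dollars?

Rearranging demand gives qd = 99 - 2p. Equilibrium: 99 - 2p = 5p - 181, so 280 = 7p and p* = 40, q* = 19.
Since 46 > 40, the floor is binding.
At p = 46: qd = 99 - 2·46 = 7 and qs = 5·46 - 181 = 49.
Consumer surplus without the control is ½ · (49.5 - 40) · 19 = 90.25.
With the floor, consumers buy 7 units at 46, so CS = ½ · (49.5 - 46) · 7 = 12.25.
Change in consumer surplus = 12.25 - 90.25 = -78.

-78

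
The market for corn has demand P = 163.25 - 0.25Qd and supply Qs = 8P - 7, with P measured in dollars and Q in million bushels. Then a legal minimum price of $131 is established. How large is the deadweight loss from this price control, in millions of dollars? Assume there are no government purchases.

Rearranging demand gives Qd = 653 - 4P. Without the control the market clears where 653 - 4P = 8P - 7, i.e. P* = 55 and Q* = 433.
Because the floor (131) lies above the market-clearing price, it is binding.
At P = 131: Qd = 653 - 4·131 = 129 and Qs = 8·131 - 7 = 1041.
Quantity traded falls to 129. At Q = 129 the demand price is (653 - 129)/4 = 131 and the supply price is (7 + 129)/8 = 17.
Deadweight loss = ½ · (131 - 17) · (433 - 129) = ½ · 114 · 304 = 17328.

17328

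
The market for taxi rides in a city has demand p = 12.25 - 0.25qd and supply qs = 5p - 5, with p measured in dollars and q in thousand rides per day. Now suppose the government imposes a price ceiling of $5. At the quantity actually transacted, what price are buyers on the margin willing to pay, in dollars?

7.25

Rearranging demand gives qd = 49 - 4p. Setting quantity demanded equal to quantity supplied, 49 - 4p = 5p - 5, gives p* = 6 and q* = 25.
Because the ceiling (5) lies below the market-clearing price, it is binding.
At p = 5: qd = 49 - 4·5 = 29 and qs = 5·5 - 5 = 20.
Only 20 units reach the market. On the demand curve, the marginal buyer's willingness to pay at q = 20 is (49 - 20)/4 = 7.25.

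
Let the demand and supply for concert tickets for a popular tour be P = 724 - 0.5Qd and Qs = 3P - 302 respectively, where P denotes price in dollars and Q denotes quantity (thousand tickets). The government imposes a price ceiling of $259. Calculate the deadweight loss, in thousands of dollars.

Rearranging demand gives Qd = 1448 - 2P. Equilibrium: 1448 - 2P = 3P - 302, so 1750 = 5P and P* = 350, Q* = 748.
Since 259 < 350, the ceiling is binding.
At P = 259: Qd = 1448 - 2·259 = 930 and Qs = 3·259 - 302 = 475.
Quantity traded falls to 475. At Q = 475 the demand price is (1448 - 475)/2 = 486.5 and the supply price is (302 + 475)/3 = 259.
Deadweight loss = ½ · (486.5 - 259) · (748 - 475) = ½ · 227.5 · 273 = 31053.75.

31053.75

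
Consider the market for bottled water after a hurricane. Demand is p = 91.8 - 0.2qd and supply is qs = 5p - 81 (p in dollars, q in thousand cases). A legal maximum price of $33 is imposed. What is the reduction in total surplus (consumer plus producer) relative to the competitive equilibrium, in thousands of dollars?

2205

Rearranging demand gives qd = 459 - 5p. In a free market, 459 - 5p = 5p - 81 gives the equilibrium p* = 54, q* = 189.
Since 33 < 54, the ceiling is binding.
At p = 33: qd = 459 - 5·33 = 294 and qs = 5·33 - 81 = 84.
Quantity traded falls to 84. At q = 84 the demand price is (459 - 84)/5 = 75 and the supply price is (81 + 84)/5 = 33.
Deadweight loss = ½ · (75 - 33) · (189 - 84) = ½ · 42 · 105 = 2205.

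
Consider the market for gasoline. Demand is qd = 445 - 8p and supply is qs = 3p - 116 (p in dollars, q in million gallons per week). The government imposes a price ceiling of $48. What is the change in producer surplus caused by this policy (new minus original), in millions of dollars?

-97.5

Equilibrium: 445 - 8p = 3p - 116, so 561 = 11p and p* = 51, q* = 37.
Because the ceiling (48) lies below the market-clearing price, it is binding.
At p = 48: qd = 445 - 8·48 = 61 and qs = 3·48 - 116 = 28.
Producer surplus without the control is ½ · (51 - 116/3) · 37 = 1369/6.
With the ceiling, producers sell 28 units at 48, so PS = ½ · (48 - 116/3) · 28 = 392/3.
Change in producer surplus = 392/3 - 1369/6 = -97.5.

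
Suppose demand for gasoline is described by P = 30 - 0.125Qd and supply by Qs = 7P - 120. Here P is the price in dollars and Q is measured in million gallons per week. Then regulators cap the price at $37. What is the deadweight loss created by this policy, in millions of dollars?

Rearranging demand gives Qd = 240 - 8P. Setting quantity demanded equal to quantity supplied, 240 - 8P = 7P - 120, gives P* = 24 and Q* = 48.
Since 37 is above P* = 24, the ceiling does not bind and the free-market outcome prevails.
Since the control does not bind, no trades are prevented and deadweight loss is zero.

0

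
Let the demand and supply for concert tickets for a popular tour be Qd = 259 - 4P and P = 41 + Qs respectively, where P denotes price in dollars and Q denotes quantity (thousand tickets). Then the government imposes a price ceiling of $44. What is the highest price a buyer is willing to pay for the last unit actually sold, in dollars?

Rearranging supply gives Qs = P - 41. Without the control the market clears where 259 - 4P = P - 41, i.e. P* = 60 and Q* = 19.
Since 44 < 60, the ceiling is binding.
At P = 44: Qd = 259 - 4·44 = 83 and Qs = 44 - 41 = 3.
Only 3 units reach the market. On the demand curve, the marginal buyer's willingness to pay at Q = 3 is (259 - 3)/4 = 64.

64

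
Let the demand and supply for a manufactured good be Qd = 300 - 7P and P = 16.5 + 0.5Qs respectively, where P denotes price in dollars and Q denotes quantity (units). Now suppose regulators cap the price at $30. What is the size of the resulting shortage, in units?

Rearranging supply gives Qs = 2P - 33. Equilibrium: 300 - 7P = 2P - 33, so 333 = 9P and P* = 37, Q* = 41.
Because the ceiling (30) lies below the market-clearing price, it is binding.
At P = 30: Qd = 300 - 7·30 = 90 and Qs = 2·30 - 33 = 27.
Shortage = Qd - Qs = 90 - 27 = 63.

63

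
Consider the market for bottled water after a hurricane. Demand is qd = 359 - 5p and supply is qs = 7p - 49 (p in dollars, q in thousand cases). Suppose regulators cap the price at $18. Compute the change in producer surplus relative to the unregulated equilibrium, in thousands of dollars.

Without the control the market clears where 359 - 5p = 7p - 49, i.e. p* = 34 and q* = 189.
The ceiling of 18 is below the equilibrium price 34, so it binds.
At p = 18: qd = 359 - 5·18 = 269 and qs = 7·18 - 49 = 77.
Producer surplus without the control is ½ · (34 - 7) · 189 = 2551.5.
With the ceiling, producers sell 77 units at 18, so PS = ½ · (18 - 7) · 77 = 423.5.
Change in producer surplus = 423.5 - 2551.5 = -2128.

-2128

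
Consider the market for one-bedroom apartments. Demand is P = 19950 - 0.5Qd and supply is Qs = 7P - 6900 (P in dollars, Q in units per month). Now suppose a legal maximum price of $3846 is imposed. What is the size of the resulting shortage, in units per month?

12186

Rearranging demand gives Qd = 39900 - 2P. Without the control the market clears where 39900 - 2P = 7P - 6900, i.e. P* = 5200 and Q* = 29500.
Because the ceiling (3846) lies below the market-clearing price, it is binding.
At P = 3846: Qd = 39900 - 2·3846 = 32208 and Qs = 7·3846 - 6900 = 20022.
Shortage = Qd - Qs = 32208 - 20022 = 12186.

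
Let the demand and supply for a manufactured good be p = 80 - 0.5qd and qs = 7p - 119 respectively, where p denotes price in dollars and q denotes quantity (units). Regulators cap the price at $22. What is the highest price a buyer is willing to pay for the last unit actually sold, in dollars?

Rearranging demand gives qd = 160 - 2p. Without the control the market clears where 160 - 2p = 7p - 119, i.e. p* = 31 and q* = 98.
The ceiling of 22 is below the equilibrium price 31, so it binds.
At p = 22: qd = 160 - 2·22 = 116 and qs = 7·22 - 119 = 35.
Only 35 units reach the market. On the demand curve, the marginal buyer's willingness to pay at q = 35 is (160 - 35)/2 = 62.5.

62.5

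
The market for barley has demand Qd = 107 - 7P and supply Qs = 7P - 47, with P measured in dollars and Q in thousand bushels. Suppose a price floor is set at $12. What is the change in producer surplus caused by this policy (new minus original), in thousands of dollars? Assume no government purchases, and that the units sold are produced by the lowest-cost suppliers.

Equilibrium: 107 - 7P = 7P - 47, so 154 = 14P and P* = 11, Q* = 30.
Because the floor (12) lies above the market-clearing price, it is binding.
At P = 12: Qd = 107 - 7·12 = 23 and Qs = 7·12 - 47 = 37.
Producer surplus without the control is ½ · (11 - 47/7) · 30 = 450/7.
With the floor, 23 units are sold at 12. The supply price at Q = 23 is 10, so PS = ½ · [(12 - 47/7) + (12 - 10)] · 23 = 1173/14.
Change in producer surplus = 1173/14 - 450/7 = 19.5.

19.5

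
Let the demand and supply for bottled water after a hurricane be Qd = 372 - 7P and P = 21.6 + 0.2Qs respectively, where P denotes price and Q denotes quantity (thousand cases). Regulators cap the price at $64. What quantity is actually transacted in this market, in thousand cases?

Rearranging supply gives Qs = 5P - 108. Without the control the market clears where 372 - 7P = 5P - 108, i.e. P* = 40 and Q* = 92.
The ceiling of 64 is above the equilibrium price 40, so it is not binding; the market clears at P* = 40, Q* = 92.

92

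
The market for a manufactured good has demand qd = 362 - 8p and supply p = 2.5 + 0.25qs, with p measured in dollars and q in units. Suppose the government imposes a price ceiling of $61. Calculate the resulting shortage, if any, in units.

0

Rearranging supply gives qs = 4p - 10. Without the control the market clears where 362 - 8p = 4p - 10, i.e. p* = 31 and q* = 114.
The ceiling of 61 is above the equilibrium price 31, so it is not binding; the market clears at p* = 31, q* = 114.
Since the control does not bind, there is no shortage.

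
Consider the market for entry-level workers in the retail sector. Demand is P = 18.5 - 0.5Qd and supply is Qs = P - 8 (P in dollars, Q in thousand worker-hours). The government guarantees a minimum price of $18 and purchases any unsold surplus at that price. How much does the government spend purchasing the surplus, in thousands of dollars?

Rearranging demand gives Qd = 37 - 2P. Equilibrium: 37 - 2P = P - 8, so 45 = 3P and P* = 15, Q* = 7.
Because the floor (18) lies above the market-clearing price, it is binding.
At P = 18: Qd = 37 - 2·18 = 1 and Qs = 18 - 8 = 10.
Surplus = Qs - Qd = 9.
Government expenditure = surplus × support price = 9 × 18 = 162.

162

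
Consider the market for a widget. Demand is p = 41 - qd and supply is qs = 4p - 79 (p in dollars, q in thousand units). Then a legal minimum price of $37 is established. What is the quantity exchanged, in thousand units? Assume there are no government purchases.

Rearranging demand gives qd = 41 - p. Equilibrium: 41 - p = 4p - 79, so 120 = 5p and p* = 24, q* = 17.
Since 37 > 24, the floor is binding.
At p = 37: qd = 41 - 37 = 4 and qs = 4·37 - 79 = 69.
The quantity actually transacted is the short side, demand: 4.

4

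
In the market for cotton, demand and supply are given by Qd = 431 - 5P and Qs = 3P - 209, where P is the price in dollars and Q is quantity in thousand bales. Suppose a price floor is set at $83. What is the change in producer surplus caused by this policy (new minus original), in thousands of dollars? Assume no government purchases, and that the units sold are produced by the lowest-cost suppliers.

Setting quantity demanded equal to quantity supplied, 431 - 5P = 3P - 209, gives P* = 80 and Q* = 31.
Since 83 > 80, the floor is binding.
At P = 83: Qd = 431 - 5·83 = 16 and Qs = 3·83 - 209 = 40.
Producer surplus without the control is ½ · (80 - 209/3) · 31 = 961/6.
With the floor, 16 units are sold at 83. The supply price at Q = 16 is 75, so PS = ½ · [(83 - 209/3) + (83 - 75)] · 16 = 512/3.
Change in producer surplus = 512/3 - 961/6 = 10.5.

10.5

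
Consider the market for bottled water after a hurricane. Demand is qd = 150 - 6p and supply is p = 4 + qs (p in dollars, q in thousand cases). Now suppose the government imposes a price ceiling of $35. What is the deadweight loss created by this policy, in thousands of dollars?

Rearranging supply gives qs = p - 4. Equilibrium: 150 - 6p = p - 4, so 154 = 7p and p* = 22, q* = 18.
Since 35 is above p* = 22, the ceiling does not bind and the free-market outcome prevails.
Since the control does not bind, no trades are prevented and deadweight loss is zero.

0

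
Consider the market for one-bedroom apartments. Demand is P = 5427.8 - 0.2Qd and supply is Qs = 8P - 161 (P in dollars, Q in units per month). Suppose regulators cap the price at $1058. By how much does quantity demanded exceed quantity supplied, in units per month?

13546

Rearranging demand gives Qd = 27139 - 5P. Equilibrium: 27139 - 5P = 8P - 161, so 27300 = 13P and P* = 2100, Q* = 16639.
Since 1058 < 2100, the ceiling is binding.
At P = 1058: Qd = 27139 - 5·1058 = 21849 and Qs = 8·1058 - 161 = 8303.
Shortage = Qd - Qs = 21849 - 8303 = 13546.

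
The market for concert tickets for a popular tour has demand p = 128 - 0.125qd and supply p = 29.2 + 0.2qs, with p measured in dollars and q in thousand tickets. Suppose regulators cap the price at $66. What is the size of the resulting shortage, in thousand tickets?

Rearranging demand gives qd = 1024 - 8p; rearranging supply gives qs = 5p - 146. Setting quantity demanded equal to quantity supplied, 1024 - 8p = 5p - 146, gives p* = 90 and q* = 304.
The ceiling of 66 is below the equilibrium price 90, so it binds.
At p = 66: qd = 1024 - 8·66 = 496 and qs = 5·66 - 146 = 184.
Shortage = qd - qs = 496 - 184 = 312.

312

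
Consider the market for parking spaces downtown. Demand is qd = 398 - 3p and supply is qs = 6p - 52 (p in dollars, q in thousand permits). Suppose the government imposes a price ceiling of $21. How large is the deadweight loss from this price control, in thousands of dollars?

7569

Equilibrium: 398 - 3p = 6p - 52, so 450 = 9p and p* = 50, q* = 248.
The ceiling of 21 is below the equilibrium price 50, so it binds.
At p = 21: qd = 398 - 3·21 = 335 and qs = 6·21 - 52 = 74.
Quantity traded falls to 74. At q = 74 the demand price is (398 - 74)/3 = 108 and the supply price is (52 + 74)/6 = 21.
Deadweight loss = ½ · (108 - 21) · (248 - 74) = ½ · 87 · 174 = 7569.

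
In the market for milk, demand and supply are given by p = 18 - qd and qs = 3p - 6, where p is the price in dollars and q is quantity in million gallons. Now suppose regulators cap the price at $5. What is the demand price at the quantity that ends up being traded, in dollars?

9

Rearranging demand gives qd = 18 - p. Equilibrium: 18 - p = 3p - 6, so 24 = 4p and p* = 6, q* = 12.
Because the ceiling (5) lies below the market-clearing price, it is binding.
At p = 5: qd = 18 - 5 = 13 and qs = 3·5 - 6 = 9.
Only 9 units reach the market. On the demand curve, the marginal buyer's willingness to pay at q = 9 is (18 - 9) = 9.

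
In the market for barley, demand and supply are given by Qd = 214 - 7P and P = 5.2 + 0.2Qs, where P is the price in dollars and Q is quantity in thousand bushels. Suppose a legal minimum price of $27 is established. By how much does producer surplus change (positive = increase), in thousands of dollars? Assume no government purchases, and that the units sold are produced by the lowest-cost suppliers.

-65.1

Rearranging supply gives Qs = 5P - 26. Equilibrium: 214 - 7P = 5P - 26, so 240 = 12P and P* = 20, Q* = 74.
Because the floor (27) lies above the market-clearing price, it is binding.
At P = 27: Qd = 214 - 7·27 = 25 and Qs = 5·27 - 26 = 109.
Producer surplus without the control is ½ · (20 - 5.2) · 74 = 547.6.
With the floor, 25 units are sold at 27. The supply price at Q = 25 is 10.2, so PS = ½ · [(27 - 5.2) + (27 - 10.2)] · 25 = 482.5.
Change in producer surplus = 482.5 - 547.6 = -65.1.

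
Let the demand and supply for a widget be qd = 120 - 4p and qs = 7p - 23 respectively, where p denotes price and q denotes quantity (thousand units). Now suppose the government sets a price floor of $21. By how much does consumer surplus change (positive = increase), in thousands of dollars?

Equilibrium: 120 - 4p = 7p - 23, so 143 = 11p and p* = 13, q* = 68.
Because the floor (21) lies above the market-clearing price, it is binding.
At p = 21: qd = 120 - 4·21 = 36 and qs = 7·21 - 23 = 124.
Consumer surplus without the control is ½ · (30 - 13) · 68 = 578.
With the floor, consumers buy 36 units at 21, so CS = ½ · (30 - 21) · 36 = 162.
Change in consumer surplus = 162 - 578 = -416.

-416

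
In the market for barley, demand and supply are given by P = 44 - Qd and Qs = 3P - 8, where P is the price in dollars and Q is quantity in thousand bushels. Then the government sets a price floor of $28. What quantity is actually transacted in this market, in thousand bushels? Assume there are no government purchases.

16

Rearranging demand gives Qd = 44 - P. Equilibrium: 44 - P = 3P - 8, so 52 = 4P and P* = 13, Q* = 31.
Since 28 > 13, the floor is binding.
At P = 28: Qd = 44 - 28 = 16 and Qs = 3·28 - 8 = 76.
The quantity actually transacted is the short side, demand: 16.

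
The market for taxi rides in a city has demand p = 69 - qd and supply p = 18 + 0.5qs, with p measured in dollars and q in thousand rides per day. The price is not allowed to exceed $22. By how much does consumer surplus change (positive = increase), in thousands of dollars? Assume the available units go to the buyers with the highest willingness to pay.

-234

Rearranging demand gives qd = 69 - p; rearranging supply gives qs = 2p - 36. In a free market, 69 - p = 2p - 36 gives the equilibrium p* = 35, q* = 34.
Since 22 < 35, the ceiling is binding.
At p = 22: qd = 69 - 22 = 47 and qs = 2·22 - 36 = 8.
Consumer surplus without the control is ½ · (69 - 35) · 34 = 578.
With the ceiling, 8 units are sold at 22 (assume they go to the highest-value buyers). The demand price at q = 8 is 61, so CS = ½ · [(69 - 22) + (61 - 22)] · 8 = 344.
Change in consumer surplus = 344 - 578 = -234.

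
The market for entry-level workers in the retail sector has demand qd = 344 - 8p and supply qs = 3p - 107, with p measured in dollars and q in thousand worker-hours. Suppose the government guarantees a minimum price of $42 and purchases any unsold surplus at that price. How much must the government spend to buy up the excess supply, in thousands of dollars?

Setting quantity demanded equal to quantity supplied, 344 - 8p = 3p - 107, gives p* = 41 and q* = 16.
The floor of 42 is above the equilibrium price 41, so it binds.
At p = 42: qd = 344 - 8·42 = 8 and qs = 3·42 - 107 = 19.
Surplus = qs - qd = 11.
Government expenditure = surplus × support price = 11 × 42 = 462.

462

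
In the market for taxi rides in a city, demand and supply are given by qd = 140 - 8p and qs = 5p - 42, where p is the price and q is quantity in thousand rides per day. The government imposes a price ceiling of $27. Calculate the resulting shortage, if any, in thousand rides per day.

0

Setting quantity demanded equal to quantity supplied, 140 - 8p = 5p - 42, gives p* = 14 and q* = 28.
Since 27 is above p* = 14, the ceiling does not bind and the free-market outcome prevails.
Since the control does not bind, there is no shortage.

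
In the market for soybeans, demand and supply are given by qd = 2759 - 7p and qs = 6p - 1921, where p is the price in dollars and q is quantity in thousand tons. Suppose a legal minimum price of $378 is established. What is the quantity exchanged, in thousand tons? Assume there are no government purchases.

113

Setting quantity demanded equal to quantity supplied, 2759 - 7p = 6p - 1921, gives p* = 360 and q* = 239.
The floor of 378 is above the equilibrium price 360, so it binds.
At p = 378: qd = 2759 - 7·378 = 113 and qs = 6·378 - 1921 = 347.
The quantity actually transacted is the short side, demand: 113.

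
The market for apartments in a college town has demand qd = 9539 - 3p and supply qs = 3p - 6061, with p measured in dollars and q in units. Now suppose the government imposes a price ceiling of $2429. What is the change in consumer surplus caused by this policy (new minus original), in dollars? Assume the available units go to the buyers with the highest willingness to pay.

165784.5

In a free market, 9539 - 3p = 3p - 6061 gives the equilibrium p* = 2600, q* = 1739.
The ceiling of 2429 is below the equilibrium price 2600, so it binds.
At p = 2429: qd = 9539 - 3·2429 = 2252 and qs = 3·2429 - 6061 = 1226.
Consumer surplus without the control is ½ · (9539/3 - 2600) · 1739 = 3024121/6.
With the ceiling, 1226 units are sold at 2429 (assume they go to the highest-value buyers). The demand price at q = 1226 is 2771, so CS = ½ · [(9539/3 - 2429) + (2771 - 2429)] · 1226 = 2009414/3.
Change in consumer surplus = 2009414/3 - 3024121/6 = 165784.5.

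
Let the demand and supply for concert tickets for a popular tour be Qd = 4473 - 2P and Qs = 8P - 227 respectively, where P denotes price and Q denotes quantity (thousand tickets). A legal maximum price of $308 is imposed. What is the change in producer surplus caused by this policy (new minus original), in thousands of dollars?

-467370

In a free market, 4473 - 2P = 8P - 227 gives the equilibrium P* = 470, Q* = 3533.
Because the ceiling (308) lies below the market-clearing price, it is binding.
At P = 308: Qd = 4473 - 2·308 = 3857 and Qs = 8·308 - 227 = 2237.
Producer surplus without the control is ½ · (470 - 28.375) · 3533 = 780130.5625.
With the ceiling, producers sell 2237 units at 308, so PS = ½ · (308 - 28.375) · 2237 = 312760.5625.
Change in producer surplus = 312760.5625 - 780130.5625 = -467370.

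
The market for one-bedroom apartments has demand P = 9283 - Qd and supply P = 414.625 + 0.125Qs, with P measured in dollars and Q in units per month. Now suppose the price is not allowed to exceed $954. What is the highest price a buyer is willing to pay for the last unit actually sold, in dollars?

4968

Rearranging demand gives Qd = 9283 - P; rearranging supply gives Qs = 8P - 3317. Setting quantity demanded equal to quantity supplied, 9283 - P = 8P - 3317, gives P* = 1400 and Q* = 7883.
Since 954 < 1400, the ceiling is binding.
At P = 954: Qd = 9283 - 954 = 8329 and Qs = 8·954 - 3317 = 4315.
Only 4315 units reach the market. On the demand curve, the marginal buyer's willingness to pay at Q = 4315 is (9283 - 4315) = 4968.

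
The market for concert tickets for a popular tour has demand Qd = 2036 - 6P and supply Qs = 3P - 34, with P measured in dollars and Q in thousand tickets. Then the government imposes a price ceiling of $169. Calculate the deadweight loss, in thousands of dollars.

8372.25

Equilibrium: 2036 - 6P = 3P - 34, so 2070 = 9P and P* = 230, Q* = 656.
Because the ceiling (169) lies below the market-clearing price, it is binding.
At P = 169: Qd = 2036 - 6·169 = 1022 and Qs = 3·169 - 34 = 473.
Quantity traded falls to 473. At Q = 473 the demand price is (2036 - 473)/6 = 260.5 and the supply price is (34 + 473)/3 = 169.
Deadweight loss = ½ · (260.5 - 169) · (656 - 473) = ½ · 91.5 · 183 = 8372.25.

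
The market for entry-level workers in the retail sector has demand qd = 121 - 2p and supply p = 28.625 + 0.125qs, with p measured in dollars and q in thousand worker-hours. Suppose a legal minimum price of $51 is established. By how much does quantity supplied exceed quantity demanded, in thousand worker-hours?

160

Rearranging supply gives qs = 8p - 229. In a free market, 121 - 2p = 8p - 229 gives the equilibrium p* = 35, q* = 51.
The floor of 51 is above the equilibrium price 35, so it binds.
At p = 51: qd = 121 - 2·51 = 19 and qs = 8·51 - 229 = 179.
Surplus = qs - qd = 179 - 19 = 160.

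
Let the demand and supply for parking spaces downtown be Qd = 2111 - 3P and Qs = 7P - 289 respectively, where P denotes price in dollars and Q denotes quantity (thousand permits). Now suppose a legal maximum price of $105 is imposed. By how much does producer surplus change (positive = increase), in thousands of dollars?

-123997.5

Equilibrium: 2111 - 3P = 7P - 289, so 2400 = 10P and P* = 240, Q* = 1391.
The ceiling of 105 is below the equilibrium price 240, so it binds.
At P = 105: Qd = 2111 - 3·105 = 1796 and Qs = 7·105 - 289 = 446.
Producer surplus without the control is ½ · (240 - 289/7) · 1391 = 1934881/14.
With the ceiling, producers sell 446 units at 105, so PS = ½ · (105 - 289/7) · 446 = 99458/7.
Change in producer surplus = 99458/7 - 1934881/14 = -123997.5.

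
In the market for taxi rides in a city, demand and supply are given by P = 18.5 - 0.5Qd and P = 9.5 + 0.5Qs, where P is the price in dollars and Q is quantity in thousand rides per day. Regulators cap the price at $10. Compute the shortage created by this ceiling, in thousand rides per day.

16

Rearranging demand gives Qd = 37 - 2P; rearranging supply gives Qs = 2P - 19. In a free market, 37 - 2P = 2P - 19 gives the equilibrium P* = 14, Q* = 9.
The ceiling of 10 is below the equilibrium price 14, so it binds.
At P = 10: Qd = 37 - 2·10 = 17 and Qs = 2·10 - 19 = 1.
Shortage = Qd - Qs = 17 - 1 = 16.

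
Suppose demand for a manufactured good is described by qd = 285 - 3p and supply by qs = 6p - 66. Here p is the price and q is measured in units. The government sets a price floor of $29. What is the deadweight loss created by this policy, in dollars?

0

In a free market, 285 - 3p = 6p - 66 gives the equilibrium p* = 39, q* = 168.
The floor of 29 is below the equilibrium price 39, so it is not binding; the market clears at p* = 39, q* = 168.
Since the control does not bind, no trades are prevented and deadweight loss is zero.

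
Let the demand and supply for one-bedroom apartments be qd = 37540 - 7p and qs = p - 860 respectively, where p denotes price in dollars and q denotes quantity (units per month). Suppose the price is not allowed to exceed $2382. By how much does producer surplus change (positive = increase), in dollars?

Equilibrium: 37540 - 7p = p - 860, so 38400 = 8p and p* = 4800, q* = 3940.
Because the ceiling (2382) lies below the market-clearing price, it is binding.
At p = 2382: qd = 37540 - 7·2382 = 20866 and qs = 2382 - 860 = 1522.
Producer surplus without the control is ½ · (4800 - 860) · 3940 = 7761800.
With the ceiling, producers sell 1522 units at 2382, so PS = ½ · (2382 - 860) · 1522 = 1158242.
Change in producer surplus = 1158242 - 7761800 = -6603558.

-6603558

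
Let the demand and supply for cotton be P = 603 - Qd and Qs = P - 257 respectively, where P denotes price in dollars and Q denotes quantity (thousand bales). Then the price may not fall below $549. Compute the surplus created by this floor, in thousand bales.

Rearranging demand gives Qd = 603 - P. In a free market, 603 - P = P - 257 gives the equilibrium P* = 430, Q* = 173.
Because the floor (549) lies above the market-clearing price, it is binding.
At P = 549: Qd = 603 - 549 = 54 and Qs = 549 - 257 = 292.
Surplus = Qs - Qd = 292 - 54 = 238.

238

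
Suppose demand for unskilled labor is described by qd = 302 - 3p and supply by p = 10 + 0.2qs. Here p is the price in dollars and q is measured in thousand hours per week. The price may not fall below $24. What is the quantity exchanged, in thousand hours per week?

170

Rearranging supply gives qs = 5p - 50. Setting quantity demanded equal to quantity supplied, 302 - 3p = 5p - 50, gives p* = 44 and q* = 170.
Since 24 is below p* = 44, the floor does not bind and the free-market outcome prevails.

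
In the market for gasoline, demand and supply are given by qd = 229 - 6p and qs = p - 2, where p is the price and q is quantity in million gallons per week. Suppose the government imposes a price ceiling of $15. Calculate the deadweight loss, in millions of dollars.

189

Setting quantity demanded equal to quantity supplied, 229 - 6p = p - 2, gives p* = 33 and q* = 31.
The ceiling of 15 is below the equilibrium price 33, so it binds.
At p = 15: qd = 229 - 6·15 = 139 and qs = 15 - 2 = 13.
Quantity traded falls to 13. At q = 13 the demand price is (229 - 13)/6 = 36 and the supply price is 2 + 13 = 15.
Deadweight loss = ½ · (36 - 15) · (31 - 13) = ½ · 21 · 18 = 189.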